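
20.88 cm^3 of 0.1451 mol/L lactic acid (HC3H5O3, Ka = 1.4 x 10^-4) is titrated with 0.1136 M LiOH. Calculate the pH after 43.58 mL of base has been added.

12.47

n(acid) = 0.1451 x 0.02088 = 0.003030 mol; n(LiOH) added = 0.1136 x 0.04358 = 0.004951 mol.
Base is in excess by 0.004951 - 0.003030 = 0.001921 mol in a total volume of 0.06446 L.
[OH^-] = 0.001921/0.06446 = 0.02980 M, so pOH = 1.53 and pH = 14.00 - 1.53 = 12.47.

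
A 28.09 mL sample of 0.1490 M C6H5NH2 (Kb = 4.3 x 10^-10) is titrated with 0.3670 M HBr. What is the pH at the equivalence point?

2.80

n(C6H5NH2) = 0.1490 x 0.02809 = 0.004185 mol; V(HBr) at equivalence = 0.004185/0.3670 = 0.01140 L.
At equivalence the base is fully converted to C6H5NH3+; total volume = 0.03949 L, so [C6H5NH3+] = 0.004185/0.03949 = 0.1060 M.
Ka(C6H5NH3+) = Kw/Kb = 1.0e-14 / 4.3 x 10^-10 = 2.33e-5.
[H^+] = sqrt(Ka x [C6H5NH3+]) = sqrt(2.33e-5 x 0.1060) = 0.00157 M.
pH = -log(0.00157) = 2.80.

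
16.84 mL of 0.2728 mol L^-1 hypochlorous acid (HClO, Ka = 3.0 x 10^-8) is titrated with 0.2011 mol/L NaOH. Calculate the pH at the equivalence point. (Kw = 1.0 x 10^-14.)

10.29

n(HClO) = 0.2728 x 0.01684 = 0.004594 mol; V(NaOH) at equivalence = 0.004594/0.2011 = 0.02284 L.
At equivalence all the acid is converted to ClO-; total volume = 0.01684 + 0.02284 = 0.03968 L, so [ClO-] = 0.004594/0.03968 = 0.1158 M.
Kb = Kw/Ka = 1.0e-14 / 3.0 x 10^-8 = 3.33e-7.
[OH^-] = sqrt(Kb x [ClO-]) = sqrt(3.33e-7 x 0.1158) = 0.000196 M.
pOH = 3.71, so pH = 14.00 - 3.71 = 10.29.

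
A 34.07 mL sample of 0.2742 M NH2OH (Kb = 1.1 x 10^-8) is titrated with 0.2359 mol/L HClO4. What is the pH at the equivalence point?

3.47

n(NH2OH) = 0.2742 x 0.03407 = 0.009342 mol; V(HClO4) at equivalence = 0.009342/0.2359 = 0.03960 L.
At equivalence the base is fully converted to NH3OH+; total volume = 0.07367 L, so [NH3OH+] = 0.009342/0.07367 = 0.1268 M.
Ka(NH3OH+) = Kw/Kb = 1.0e-14 / 1.1 x 10^-8 = 9.09e-7.
[H^+] = sqrt(Ka x [NH3OH+]) = sqrt(9.09e-7 x 0.1268) = 0.000340 M.
pH = -log(0.000340) = 3.47.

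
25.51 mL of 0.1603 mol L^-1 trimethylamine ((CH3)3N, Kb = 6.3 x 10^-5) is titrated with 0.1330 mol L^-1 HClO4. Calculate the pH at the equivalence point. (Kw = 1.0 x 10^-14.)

5.47

n((CH3)3N) = 0.1603 x 0.02551 = 0.004089 mol; V(HClO4) at equivalence = 0.004089/0.1330 = 0.03075 L.
At equivalence the base is fully converted to (CH3)3NH+; total volume = 0.05626 L, so [(CH3)3NH+] = 0.004089/0.05626 = 0.07269 M.
Ka((CH3)3NH+) = Kw/Kb = 1.0e-14 / 6.3 x 10^-5 = 1.59e-10.
[H^+] = sqrt(Ka x [(CH3)3NH+]) = sqrt(1.59e-10 x 0.07269) = 3.40e-6 M.
pH = -log(3.40e-6) = 5.47.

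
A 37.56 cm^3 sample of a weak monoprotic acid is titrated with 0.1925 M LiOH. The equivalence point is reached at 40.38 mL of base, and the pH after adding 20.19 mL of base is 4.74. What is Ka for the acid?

20.19 mL is half of the equivalence volume, so this is the half-equivalence point where [HA] = [A^-].
At half-equivalence pH = pKa, so pKa = 4.74.
Ka = 10^(-4.74) = 1.8 x 10^-5.

1.8 x 10^-5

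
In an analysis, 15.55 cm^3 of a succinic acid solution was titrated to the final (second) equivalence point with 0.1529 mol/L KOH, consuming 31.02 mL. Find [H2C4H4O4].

n(KOH) = 0.1529 x 0.03102 = 0.004743 mol.
At the final (second) equivalence point, 2 mol OH^- react per mol H2C4H4O4, so n(H2C4H4O4) = 0.004743 / 2 = 0.002371 mol.
[H2C4H4O4] = 0.002371 / 0.01555 L = 0.153 M.

0.153 M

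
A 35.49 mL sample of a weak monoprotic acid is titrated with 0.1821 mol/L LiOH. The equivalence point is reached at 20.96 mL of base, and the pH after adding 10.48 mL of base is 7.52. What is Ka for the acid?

10.48 mL is half of the equivalence volume, so this is the half-equivalence point where [HA] = [A^-].
At half-equivalence pH = pKa, so pKa = 7.52.
Ka = 10^(-7.52) = 3.0 x 10^-8.

3.0 x 10^-8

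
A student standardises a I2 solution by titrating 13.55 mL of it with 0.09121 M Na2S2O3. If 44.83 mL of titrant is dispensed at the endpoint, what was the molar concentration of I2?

n(Na2S2O3) = 0.09121 x 0.04483 = 0.004089 mol.
From the balanced equation, 2 mol Na2S2O3 reacts with 1 mol I2, so n(I2) = 0.004089 x 1/2 = 0.002044 mol.
[I2] = 0.002044 / 0.01355 L = 0.151 M.

0.151 M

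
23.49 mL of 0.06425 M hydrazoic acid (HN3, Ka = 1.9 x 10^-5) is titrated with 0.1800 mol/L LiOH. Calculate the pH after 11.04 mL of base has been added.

12.14

n(acid) = 0.06425 x 0.02349 = 0.001509 mol; n(LiOH) added = 0.1800 x 0.01104 = 0.001987 mol.
Base is in excess by 0.001987 - 0.001509 = 0.0004780 mol in a total volume of 0.03453 L.
[OH^-] = 0.0004780/0.03453 = 0.01384 M, so pOH = 1.86 and pH = 14.00 - 1.86 = 12.14.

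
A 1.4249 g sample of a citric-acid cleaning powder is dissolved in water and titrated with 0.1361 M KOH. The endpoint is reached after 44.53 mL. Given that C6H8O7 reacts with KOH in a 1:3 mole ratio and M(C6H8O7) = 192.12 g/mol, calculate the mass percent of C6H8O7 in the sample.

n(KOH) = 0.1361 x 0.04453 = 0.006061 mol.
n(C6H8O7) = 0.006061 / 3 = 0.002020 mol.
mass of C6H8O7 = 0.002020 x 192.12 = 0.3881 g.
% purity = 0.3881 / 1.4249 x 100 = 27.2%.

27.2%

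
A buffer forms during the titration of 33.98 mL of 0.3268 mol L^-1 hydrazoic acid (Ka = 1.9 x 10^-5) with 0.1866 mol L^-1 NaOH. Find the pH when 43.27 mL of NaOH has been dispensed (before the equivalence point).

Initial n(HN3) = 0.3268 x 0.03398 = 0.01110 mol.
n(NaOH) added = 0.1866 x 0.04327 = 0.008074 mol, converting that many moles of HN3 to N3-.
Remaining n(HN3) = 0.003030 mol; n(N3-) = 0.008074 mol.
By Henderson-Hasselbalch, pH = pKa + log([A^-]/[HA]) = 4.72 + log(0.008074/0.003030) = 4.72 + (+0.43) = 5.15.

5.15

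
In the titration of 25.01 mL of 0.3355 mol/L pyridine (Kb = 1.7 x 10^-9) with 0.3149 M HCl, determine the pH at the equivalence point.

3.01

n(C5H5N) = 0.3355 x 0.02501 = 0.008391 mol; V(HCl) at equivalence = 0.008391/0.3149 = 0.02665 L.
At equivalence the base is fully converted to C5H5NH+; total volume = 0.05166 L, so [C5H5NH+] = 0.008391/0.05166 = 0.1624 M.
Ka(C5H5NH+) = Kw/Kb = 1.0e-14 / 1.7 x 10^-9 = 5.88e-6.
[H^+] = sqrt(Ka x [C5H5NH+]) = sqrt(5.88e-6 x 0.1624) = 0.000978 M.
pH = -log(0.000978) = 3.01.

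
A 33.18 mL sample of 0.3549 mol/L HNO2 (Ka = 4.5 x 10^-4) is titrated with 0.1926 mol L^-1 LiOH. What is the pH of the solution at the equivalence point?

8.22

n(HNO2) = 0.3549 x 0.03318 = 0.01178 mol; V(LiOH) at equivalence = 0.01178/0.1926 = 0.06114 L.
At equivalence all the acid is converted to NO2-; total volume = 0.03318 + 0.06114 = 0.09432 L, so [NO2-] = 0.01178/0.09432 = 0.1248 M.
Kb = Kw/Ka = 1.0e-14 / 4.5 x 10^-4 = 2.22e-11.
[OH^-] = sqrt(Kb x [NO2-]) = sqrt(2.22e-11 x 0.1248) = 1.67e-6 M.
pOH = 5.78, so pH = 14.00 - 5.78 = 8.22.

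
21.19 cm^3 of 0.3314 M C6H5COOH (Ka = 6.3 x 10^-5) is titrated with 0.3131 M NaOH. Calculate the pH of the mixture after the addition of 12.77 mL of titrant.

4.32

Initial n(C6H5COOH) = 0.3314 x 0.02119 = 0.007022 mol.
n(NaOH) added = 0.3131 x 0.01277 = 0.003998 mol, converting that many moles of C6H5COOH to C6H5COO-.
Remaining n(C6H5COOH) = 0.003024 mol; n(C6H5COO-) = 0.003998 mol.
By Henderson-Hasselbalch, pH = pKa + log([A^-]/[HA]) = 4.20 + log(0.003998/0.003024) = 4.20 + (+0.12) = 4.32.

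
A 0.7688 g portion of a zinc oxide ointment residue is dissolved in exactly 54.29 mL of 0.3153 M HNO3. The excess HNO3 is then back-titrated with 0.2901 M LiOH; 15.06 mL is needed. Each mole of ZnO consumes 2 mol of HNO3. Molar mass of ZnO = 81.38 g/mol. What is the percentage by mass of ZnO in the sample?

Total n(HNO3) added = 0.3153 x 0.05429 = 0.01712 mol.
n(LiOH) used = 0.2901 x 0.01506 = 0.004369 mol, which equals the excess n(HNO3).
So n(HNO3) consumed by the sample = 0.01712 - 0.004369 = 0.01275 mol.
n(ZnO) = 0.01275 / 2 = 0.006374 mol.
mass ZnO = 0.006374 x 81.38 = 0.5187 g, so %ZnO = 0.5187/0.7688 x 100 = 67.5%.

67.5%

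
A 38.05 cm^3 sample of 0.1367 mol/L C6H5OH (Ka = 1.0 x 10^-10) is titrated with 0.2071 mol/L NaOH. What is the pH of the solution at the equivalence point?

n(C6H5OH) = 0.1367 x 0.03805 = 0.005201 mol; V(NaOH) at equivalence = 0.005201/0.2071 = 0.02512 L.
At equivalence all the acid is converted to C6H5O-; total volume = 0.03805 + 0.02512 = 0.06317 L, so [C6H5O-] = 0.005201/0.06317 = 0.08235 M.
Kb = Kw/Ka = 1.0e-14 / 1.0 x 10^-10 = 0.000100.
[OH^-] = sqrt(Kb x [C6H5O-]) = sqrt(0.000100 x 0.08235) = 0.00287 M.
pOH = 2.54, so pH = 14.00 - 2.54 = 11.46.

11.46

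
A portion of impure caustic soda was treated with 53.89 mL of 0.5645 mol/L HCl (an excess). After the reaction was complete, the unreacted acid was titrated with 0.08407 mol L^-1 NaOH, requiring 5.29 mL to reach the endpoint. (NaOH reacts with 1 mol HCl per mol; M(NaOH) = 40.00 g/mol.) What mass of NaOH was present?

1.20 g

Total n(HCl) added = 0.5645 x 0.05389 = 0.03042 mol.
n(NaOH) used = 0.08407 x 0.005290 = 0.0004447 mol, which equals the excess n(HCl).
So n(HCl) consumed by the sample = 0.03042 - 0.0004447 = 0.02998 mol.
n(NaOH) = 0.02998 / 1 = 0.02998 mol.
mass = 0.02998 mol x 40.00 g/mol = 1.20 g.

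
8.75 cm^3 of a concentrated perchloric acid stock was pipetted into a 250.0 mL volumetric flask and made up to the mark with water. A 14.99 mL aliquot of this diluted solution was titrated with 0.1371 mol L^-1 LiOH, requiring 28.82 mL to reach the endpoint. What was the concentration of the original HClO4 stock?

n(LiOH) = 0.1371 x 0.02882 = 0.003951 mol.
n(HClO4) in the aliquot = 0.003951 mol.
[diluted HClO4] = 0.003951 / 0.01499 = 0.2636 M.
Dilution factor = 250.0/8.750 = 28.57, so [stock] = 0.2636 x 28.57 = 7.53 M.

7.53 M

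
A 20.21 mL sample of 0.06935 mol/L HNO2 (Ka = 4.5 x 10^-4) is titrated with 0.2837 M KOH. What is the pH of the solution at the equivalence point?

n(HNO2) = 0.06935 x 0.02021 = 0.001402 mol; V(KOH) at equivalence = 0.001402/0.2837 = 0.004940 L.
At equivalence all the acid is converted to NO2-; total volume = 0.02021 + 0.004940 = 0.02515 L, so [NO2-] = 0.001402/0.02515 = 0.05573 M.
Kb = Kw/Ka = 1.0e-14 / 4.5 x 10^-4 = 2.22e-11.
[OH^-] = sqrt(Kb x [NO2-]) = sqrt(2.22e-11 x 0.05573) = 1.11e-6 M.
pOH = 5.95, so pH = 14.00 - 5.95 = 8.05.

8.05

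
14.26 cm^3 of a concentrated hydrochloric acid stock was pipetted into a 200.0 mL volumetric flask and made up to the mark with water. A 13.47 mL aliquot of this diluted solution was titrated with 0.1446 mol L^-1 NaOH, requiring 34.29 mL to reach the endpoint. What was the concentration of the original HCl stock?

5.16 M

n(NaOH) = 0.1446 x 0.03429 = 0.004958 mol.
n(HCl) in the aliquot = 0.004958 mol.
[diluted HCl] = 0.004958 / 0.01347 = 0.3681 M.
Dilution factor = 200.0/14.26 = 14.03, so [stock] = 0.3681 x 14.03 = 5.16 M.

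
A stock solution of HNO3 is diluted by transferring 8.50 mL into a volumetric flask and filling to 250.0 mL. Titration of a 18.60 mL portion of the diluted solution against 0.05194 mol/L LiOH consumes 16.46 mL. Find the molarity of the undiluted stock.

1.35 M

n(LiOH) = 0.05194 x 0.01646 = 0.0008549 mol.
n(HNO3) in the aliquot = 0.0008549 mol.
[diluted HNO3] = 0.0008549 / 0.01860 = 0.04596 M.
Dilution factor = 250.0/8.500 = 29.41, so [stock] = 0.04596 x 29.41 = 1.35 M.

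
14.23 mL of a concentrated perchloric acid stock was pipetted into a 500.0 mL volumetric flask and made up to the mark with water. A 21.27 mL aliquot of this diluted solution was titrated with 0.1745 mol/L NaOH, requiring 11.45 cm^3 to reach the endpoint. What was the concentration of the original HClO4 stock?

3.30 M

n(NaOH) = 0.1745 x 0.01145 = 0.001998 mol.
n(HClO4) in the aliquot = 0.001998 mol.
[diluted HClO4] = 0.001998 / 0.02127 = 0.09394 M.
Dilution factor = 500.0/14.23 = 35.14, so [stock] = 0.09394 x 35.14 = 3.30 M.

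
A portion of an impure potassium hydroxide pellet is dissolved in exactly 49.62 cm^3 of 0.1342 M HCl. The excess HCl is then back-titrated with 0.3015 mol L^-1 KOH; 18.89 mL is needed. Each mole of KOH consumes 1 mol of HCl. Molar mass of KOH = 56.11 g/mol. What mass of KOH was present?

Total n(HCl) added = 0.1342 x 0.04962 = 0.006659 mol.
n(KOH) used = 0.3015 x 0.01889 = 0.005695 mol, which equals the excess n(HCl).
So n(HCl) consumed by the sample = 0.006659 - 0.005695 = 0.0009637 mol.
n(KOH) = 0.0009637 / 1 = 0.0009637 mol.
mass = 0.0009637 mol x 56.11 g/mol = 0.0541 g.

0.0541 g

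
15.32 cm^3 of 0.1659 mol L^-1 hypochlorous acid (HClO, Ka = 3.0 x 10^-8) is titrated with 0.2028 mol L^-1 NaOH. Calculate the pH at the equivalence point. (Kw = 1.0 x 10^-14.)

10.24

n(HClO) = 0.1659 x 0.01532 = 0.002542 mol; V(NaOH) at equivalence = 0.002542/0.2028 = 0.01253 L.
At equivalence all the acid is converted to ClO-; total volume = 0.01532 + 0.01253 = 0.02785 L, so [ClO-] = 0.002542/0.02785 = 0.09125 M.
Kb = Kw/Ka = 1.0e-14 / 3.0 x 10^-8 = 3.33e-7.
[OH^-] = sqrt(Kb x [ClO-]) = sqrt(3.33e-7 x 0.09125) = 0.000174 M.
pOH = 3.76, so pH = 14.00 - 3.76 = 10.24.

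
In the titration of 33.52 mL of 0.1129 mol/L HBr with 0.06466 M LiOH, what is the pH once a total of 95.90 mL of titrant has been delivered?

12.27

n(acid) = 0.1129 x 0.03352 = 0.003784 mol; n(LiOH) added = 0.06466 x 0.09590 = 0.006201 mol.
Base is in excess by 0.006201 - 0.003784 = 0.002416 mol in a total volume of 0.1294 L.
[OH^-] = 0.002416/0.1294 = 0.01867 M, so pOH = 1.73 and pH = 14.00 - 1.73 = 12.27.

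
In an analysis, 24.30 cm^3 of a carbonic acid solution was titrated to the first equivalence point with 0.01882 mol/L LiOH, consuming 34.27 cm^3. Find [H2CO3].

0.0265 M

n(LiOH) = 0.01882 x 0.03427 = 0.0006450 mol.
At the first equivalence point, 1 mol OH^- react per mol H2CO3, so n(H2CO3) = 0.0006450 / 1 = 0.0006450 mol.
[H2CO3] = 0.0006450 / 0.02430 L = 0.0265 M.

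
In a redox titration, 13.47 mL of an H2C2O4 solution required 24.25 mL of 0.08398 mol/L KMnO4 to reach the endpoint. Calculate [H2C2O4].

0.378 M

n(KMnO4) = 0.08398 x 0.02425 = 0.002037 mol.
From the balanced equation, 2 mol KMnO4 reacts with 5 mol H2C2O4, so n(H2C2O4) = 0.002037 x 5/2 = 0.005091 mol.
[H2C2O4] = 0.005091 / 0.01347 L = 0.378 M.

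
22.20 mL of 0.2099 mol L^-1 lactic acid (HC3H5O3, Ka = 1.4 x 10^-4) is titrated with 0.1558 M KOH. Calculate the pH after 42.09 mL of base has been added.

n(acid) = 0.2099 x 0.02220 = 0.004660 mol; n(KOH) added = 0.1558 x 0.04209 = 0.006558 mol.
Base is in excess by 0.006558 - 0.004660 = 0.001898 mol in a total volume of 0.06429 L.
[OH^-] = 0.001898/0.06429 = 0.02952 M, so pOH = 1.53 and pH = 14.00 - 1.53 = 12.47.

12.47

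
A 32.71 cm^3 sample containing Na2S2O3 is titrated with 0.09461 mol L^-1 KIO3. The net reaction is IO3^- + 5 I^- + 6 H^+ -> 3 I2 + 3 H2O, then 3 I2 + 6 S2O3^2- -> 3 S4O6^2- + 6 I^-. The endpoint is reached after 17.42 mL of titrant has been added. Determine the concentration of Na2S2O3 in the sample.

0.302 M

n(KIO3) = 0.09461 x 0.01742 = 0.001648 mol.
From the balanced equation, 1 mol KIO3 reacts with 6 mol Na2S2O3, so n(Na2S2O3) = 0.001648 x 6/1 = 0.009889 mol.
[Na2S2O3] = 0.009889 / 0.03271 L = 0.302 M.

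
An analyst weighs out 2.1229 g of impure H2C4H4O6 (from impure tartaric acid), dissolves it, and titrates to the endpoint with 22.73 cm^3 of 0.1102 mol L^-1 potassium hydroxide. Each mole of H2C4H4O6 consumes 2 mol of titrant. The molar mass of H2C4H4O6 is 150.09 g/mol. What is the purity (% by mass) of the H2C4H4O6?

8.85%

n(KOH) = 0.1102 x 0.02273 = 0.002505 mol.
n(H2C4H4O6) = 0.002505 / 2 = 0.001252 mol.
mass of H2C4H4O6 = 0.001252 x 150.09 = 0.1880 g.
% purity = 0.1880 / 2.1229 x 100 = 8.85%.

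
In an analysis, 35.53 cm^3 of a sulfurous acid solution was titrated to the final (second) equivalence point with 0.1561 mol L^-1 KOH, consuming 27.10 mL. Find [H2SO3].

0.0595 M

n(KOH) = 0.1561 x 0.02710 = 0.004230 mol.
At the final (second) equivalence point, 2 mol OH^- react per mol H2SO3, so n(H2SO3) = 0.004230 / 2 = 0.002115 mol.
[H2SO3] = 0.002115 / 0.03553 L = 0.0595 M.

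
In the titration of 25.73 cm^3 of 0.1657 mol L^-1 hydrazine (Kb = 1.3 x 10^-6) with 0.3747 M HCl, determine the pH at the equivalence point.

4.53

n(N2H4) = 0.1657 x 0.02573 = 0.004263 mol; V(HCl) at equivalence = 0.004263/0.3747 = 0.01138 L.
At equivalence the base is fully converted to N2H5+; total volume = 0.03711 L, so [N2H5+] = 0.004263/0.03711 = 0.1149 M.
Ka(N2H5+) = Kw/Kb = 1.0e-14 / 1.3 x 10^-6 = 7.69e-9.
[H^+] = sqrt(Ka x [N2H5+]) = sqrt(7.69e-9 x 0.1149) = 2.97e-5 M.
pH = -log(2.97e-5) = 4.53.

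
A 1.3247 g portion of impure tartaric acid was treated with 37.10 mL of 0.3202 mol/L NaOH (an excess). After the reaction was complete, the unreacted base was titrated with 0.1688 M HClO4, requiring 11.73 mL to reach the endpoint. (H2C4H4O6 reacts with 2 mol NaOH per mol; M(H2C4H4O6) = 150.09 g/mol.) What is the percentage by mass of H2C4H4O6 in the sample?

Total n(NaOH) added = 0.3202 x 0.03710 = 0.01188 mol.
n(HClO4) used = 0.1688 x 0.01173 = 0.001980 mol, which equals the excess n(NaOH).
So n(NaOH) consumed by the sample = 0.01188 - 0.001980 = 0.009899 mol.
n(H2C4H4O6) = 0.009899 / 2 = 0.004950 mol.
mass H2C4H4O6 = 0.004950 x 150.09 = 0.7429 g, so %H2C4H4O6 = 0.7429/1.3247 x 100 = 56.1%.

56.1%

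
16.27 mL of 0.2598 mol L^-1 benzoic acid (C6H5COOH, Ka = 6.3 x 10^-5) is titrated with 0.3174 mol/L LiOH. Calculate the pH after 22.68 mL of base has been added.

12.88

n(acid) = 0.2598 x 0.01627 = 0.004227 mol; n(LiOH) added = 0.3174 x 0.02268 = 0.007199 mol.
Base is in excess by 0.007199 - 0.004227 = 0.002972 mol in a total volume of 0.03895 L.
[OH^-] = 0.002972/0.03895 = 0.07629 M, so pOH = 1.12 and pH = 14.00 - 1.12 = 12.88.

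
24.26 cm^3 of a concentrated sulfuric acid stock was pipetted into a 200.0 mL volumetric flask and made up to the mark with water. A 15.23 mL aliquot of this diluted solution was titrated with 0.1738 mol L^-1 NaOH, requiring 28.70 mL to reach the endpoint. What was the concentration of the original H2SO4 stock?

n(NaOH) = 0.1738 x 0.02870 = 0.004988 mol.
n(H2SO4) in the aliquot = 0.004988 x 1/2 = 0.002494 mol.
[diluted H2SO4] = 0.002494 / 0.01523 = 0.1638 M.
Dilution factor = 200.0/24.26 = 8.244, so [stock] = 0.1638 x 8.244 = 1.35 M.

1.35 M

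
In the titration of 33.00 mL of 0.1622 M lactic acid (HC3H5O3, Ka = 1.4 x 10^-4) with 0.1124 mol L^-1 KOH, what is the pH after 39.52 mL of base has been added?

Initial n(HC3H5O3) = 0.1622 x 0.03300 = 0.005353 mol.
n(KOH) added = 0.1124 x 0.03952 = 0.004442 mol, converting that many moles of HC3H5O3 to C3H5O3-.
Remaining n(HC3H5O3) = 0.0009106 mol; n(C3H5O3-) = 0.004442 mol.
By Henderson-Hasselbalch, pH = pKa + log([A^-]/[HA]) = 3.85 + log(0.004442/0.0009106) = 3.85 + (+0.69) = 4.54.

4.54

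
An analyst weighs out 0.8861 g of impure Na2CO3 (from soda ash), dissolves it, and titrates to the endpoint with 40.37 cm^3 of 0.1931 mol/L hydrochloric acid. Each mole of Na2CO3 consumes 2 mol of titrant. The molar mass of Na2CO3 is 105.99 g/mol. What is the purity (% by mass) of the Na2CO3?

n(HCl) = 0.1931 x 0.04037 = 0.007795 mol.
n(Na2CO3) = 0.007795 / 2 = 0.003898 mol.
mass of Na2CO3 = 0.003898 x 105.99 = 0.4131 g.
% purity = 0.4131 / 0.8861 x 100 = 46.6%.

46.6%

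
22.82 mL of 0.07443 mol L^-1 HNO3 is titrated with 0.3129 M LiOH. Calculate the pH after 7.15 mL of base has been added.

12.25

n(acid) = 0.07443 x 0.02282 = 0.001698 mol; n(LiOH) added = 0.3129 x 0.007150 = 0.002237 mol.
Base is in excess by 0.002237 - 0.001698 = 0.0005387 mol in a total volume of 0.02997 L.
[OH^-] = 0.0005387/0.02997 = 0.01798 M, so pOH = 1.75 and pH = 14.00 - 1.75 = 12.25.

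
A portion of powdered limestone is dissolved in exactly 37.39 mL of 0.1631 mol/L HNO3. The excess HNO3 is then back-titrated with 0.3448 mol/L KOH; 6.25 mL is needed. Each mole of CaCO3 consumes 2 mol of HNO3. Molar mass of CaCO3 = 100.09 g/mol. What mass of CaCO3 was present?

0.197 g

Total n(HNO3) added = 0.1631 x 0.03739 = 0.006098 mol.
n(KOH) used = 0.3448 x 0.006250 = 0.002155 mol, which equals the excess n(HNO3).
So n(HNO3) consumed by the sample = 0.006098 - 0.002155 = 0.003943 mol.
n(CaCO3) = 0.003943 / 2 = 0.001972 mol.
mass = 0.001972 mol x 100.09 g/mol = 0.197 g.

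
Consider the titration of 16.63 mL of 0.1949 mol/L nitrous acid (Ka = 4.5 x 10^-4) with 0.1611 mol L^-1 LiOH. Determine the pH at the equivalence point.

8.15

n(HNO2) = 0.1949 x 0.01663 = 0.003241 mol; V(LiOH) at equivalence = 0.003241/0.1611 = 0.02012 L.
At equivalence all the acid is converted to NO2-; total volume = 0.01663 + 0.02012 = 0.03675 L, so [NO2-] = 0.003241/0.03675 = 0.08820 M.
Kb = Kw/Ka = 1.0e-14 / 4.5 x 10^-4 = 2.22e-11.
[OH^-] = sqrt(Kb x [NO2-]) = sqrt(2.22e-11 x 0.08820) = 1.40e-6 M.
pOH = 5.85, so pH = 14.00 - 5.85 = 8.15.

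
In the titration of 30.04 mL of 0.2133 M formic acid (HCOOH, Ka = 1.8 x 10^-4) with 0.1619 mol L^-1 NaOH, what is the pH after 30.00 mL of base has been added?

Initial n(HCOOH) = 0.2133 x 0.03004 = 0.006408 mol.
n(NaOH) added = 0.1619 x 0.03000 = 0.004857 mol, converting that many moles of HCOOH to HCOO-.
Remaining n(HCOOH) = 0.001551 mol; n(HCOO-) = 0.004857 mol.
By Henderson-Hasselbalch, pH = pKa + log([A^-]/[HA]) = 3.74 + log(0.004857/0.001551) = 3.74 + (+0.50) = 4.24.

4.24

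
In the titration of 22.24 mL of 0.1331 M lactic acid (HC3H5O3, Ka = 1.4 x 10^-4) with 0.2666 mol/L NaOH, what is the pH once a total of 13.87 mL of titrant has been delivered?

12.31

n(acid) = 0.1331 x 0.02224 = 0.002960 mol; n(NaOH) added = 0.2666 x 0.01387 = 0.003698 mol.
Base is in excess by 0.003698 - 0.002960 = 0.0007376 mol in a total volume of 0.03611 L.
[OH^-] = 0.0007376/0.03611 = 0.02043 M, so pOH = 1.69 and pH = 14.00 - 1.69 = 12.31.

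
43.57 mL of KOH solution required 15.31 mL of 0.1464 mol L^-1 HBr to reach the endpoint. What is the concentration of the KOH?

n(HBr) delivered = 0.1464 x 0.01531 = 0.002241 mol.
For a 1:1 reaction, n(KOH) = 0.002241 mol.
[KOH] = 0.002241 mol / 0.04357 L = 0.0514 M.

0.0514 M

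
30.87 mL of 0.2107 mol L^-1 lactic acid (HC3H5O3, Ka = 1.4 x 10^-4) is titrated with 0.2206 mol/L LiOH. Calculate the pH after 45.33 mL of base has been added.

n(acid) = 0.2107 x 0.03087 = 0.006504 mol; n(LiOH) added = 0.2206 x 0.04533 = 0.01000 mol.
Base is in excess by 0.01000 - 0.006504 = 0.003495 mol in a total volume of 0.07620 L.
[OH^-] = 0.003495/0.07620 = 0.04587 M, so pOH = 1.34 and pH = 14.00 - 1.34 = 12.66.

12.66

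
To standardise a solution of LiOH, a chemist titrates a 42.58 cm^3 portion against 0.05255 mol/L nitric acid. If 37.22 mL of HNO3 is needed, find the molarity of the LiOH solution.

n(HNO3) delivered = 0.05255 x 0.03722 = 0.001956 mol.
For a 1:1 reaction, n(LiOH) = 0.001956 mol.
[LiOH] = 0.001956 mol / 0.04258 L = 0.0459 M.

0.0459 M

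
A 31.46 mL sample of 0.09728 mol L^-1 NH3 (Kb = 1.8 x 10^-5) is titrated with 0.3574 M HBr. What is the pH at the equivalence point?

n(NH3) = 0.09728 x 0.03146 = 0.003060 mol; V(HBr) at equivalence = 0.003060/0.3574 = 0.008563 L.
At equivalence the base is fully converted to NH4+; total volume = 0.04002 L, so [NH4+] = 0.003060/0.04002 = 0.07647 M.
Ka(NH4+) = Kw/Kb = 1.0e-14 / 1.8 x 10^-5 = 5.56e-10.
[H^+] = sqrt(Ka x [NH4+]) = sqrt(5.56e-10 x 0.07647) = 6.52e-6 M.
pH = -log(6.52e-6) = 5.19.

5.19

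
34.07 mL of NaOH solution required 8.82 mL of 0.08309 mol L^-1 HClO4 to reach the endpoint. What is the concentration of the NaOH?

n(HClO4) delivered = 0.08309 x 0.008820 = 0.0007329 mol.
For a 1:1 reaction, n(NaOH) = 0.0007329 mol.
[NaOH] = 0.0007329 mol / 0.03407 L = 0.0215 M.

0.0215 M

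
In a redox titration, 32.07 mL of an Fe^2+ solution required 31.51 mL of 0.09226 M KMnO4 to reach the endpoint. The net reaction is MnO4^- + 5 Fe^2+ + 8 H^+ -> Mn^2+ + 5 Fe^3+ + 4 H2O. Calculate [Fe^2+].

0.453 M

n(KMnO4) = 0.09226 x 0.03151 = 0.002907 mol.
From the balanced equation, 1 mol KMnO4 reacts with 5 mol Fe^2+, so n(Fe^2+) = 0.002907 x 5/1 = 0.01454 mol.
[Fe^2+] = 0.01454 / 0.03207 L = 0.453 M.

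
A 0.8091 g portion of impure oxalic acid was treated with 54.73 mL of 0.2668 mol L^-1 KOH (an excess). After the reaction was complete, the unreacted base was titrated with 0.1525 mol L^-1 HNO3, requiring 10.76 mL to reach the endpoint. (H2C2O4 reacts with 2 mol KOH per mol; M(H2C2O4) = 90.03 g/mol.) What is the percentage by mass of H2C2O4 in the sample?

72.1%

Total n(KOH) added = 0.2668 x 0.05473 = 0.01460 mol.
n(HNO3) used = 0.1525 x 0.01076 = 0.001641 mol, which equals the excess n(KOH).
So n(KOH) consumed by the sample = 0.01460 - 0.001641 = 0.01296 mol.
n(H2C2O4) = 0.01296 / 2 = 0.006481 mol.
mass H2C2O4 = 0.006481 x 90.03 = 0.5834 g, so %H2C2O4 = 0.5834/0.8091 x 100 = 72.1%.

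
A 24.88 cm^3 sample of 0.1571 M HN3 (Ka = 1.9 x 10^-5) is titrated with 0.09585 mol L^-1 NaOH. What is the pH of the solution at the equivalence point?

8.75

n(HN3) = 0.1571 x 0.02488 = 0.003909 mol; V(NaOH) at equivalence = 0.003909/0.09585 = 0.04078 L.
At equivalence all the acid is converted to N3-; total volume = 0.02488 + 0.04078 = 0.06566 L, so [N3-] = 0.003909/0.06566 = 0.05953 M.
Kb = Kw/Ka = 1.0e-14 / 1.9 x 10^-5 = 5.26e-10.
[OH^-] = sqrt(Kb x [N3-]) = sqrt(5.26e-10 x 0.05953) = 5.60e-6 M.
pOH = 5.25, so pH = 14.00 - 5.25 = 8.75.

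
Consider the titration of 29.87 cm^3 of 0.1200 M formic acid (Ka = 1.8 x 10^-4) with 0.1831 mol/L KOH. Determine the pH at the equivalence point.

n(HCOOH) = 0.1200 x 0.02987 = 0.003584 mol; V(KOH) at equivalence = 0.003584/0.1831 = 0.01958 L.
At equivalence all the acid is converted to HCOO-; total volume = 0.02987 + 0.01958 = 0.04945 L, so [HCOO-] = 0.003584/0.04945 = 0.07249 M.
Kb = Kw/Ka = 1.0e-14 / 1.8 x 10^-4 = 5.56e-11.
[OH^-] = sqrt(Kb x [HCOO-]) = sqrt(5.56e-11 x 0.07249) = 2.01e-6 M.
pOH = 5.70, so pH = 14.00 - 5.70 = 8.30.

8.30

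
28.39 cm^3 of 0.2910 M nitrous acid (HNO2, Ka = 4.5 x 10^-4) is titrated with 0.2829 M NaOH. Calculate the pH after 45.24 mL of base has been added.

12.79

n(acid) = 0.2910 x 0.02839 = 0.008261 mol; n(NaOH) added = 0.2829 x 0.04524 = 0.01280 mol.
Base is in excess by 0.01280 - 0.008261 = 0.004537 mol in a total volume of 0.07363 L.
[OH^-] = 0.004537/0.07363 = 0.06162 M, so pOH = 1.21 and pH = 14.00 - 1.21 = 12.79.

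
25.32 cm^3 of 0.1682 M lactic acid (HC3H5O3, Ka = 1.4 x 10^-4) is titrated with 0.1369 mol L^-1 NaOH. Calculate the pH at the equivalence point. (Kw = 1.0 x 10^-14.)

n(HC3H5O3) = 0.1682 x 0.02532 = 0.004259 mol; V(NaOH) at equivalence = 0.004259/0.1369 = 0.03111 L.
At equivalence all the acid is converted to C3H5O3-; total volume = 0.02532 + 0.03111 = 0.05643 L, so [C3H5O3-] = 0.004259/0.05643 = 0.07547 M.
Kb = Kw/Ka = 1.0e-14 / 1.4 x 10^-4 = 7.14e-11.
[OH^-] = sqrt(Kb x [C3H5O3-]) = sqrt(7.14e-11 x 0.07547) = 2.32e-6 M.
pOH = 5.63, so pH = 14.00 - 5.63 = 8.37.

8.37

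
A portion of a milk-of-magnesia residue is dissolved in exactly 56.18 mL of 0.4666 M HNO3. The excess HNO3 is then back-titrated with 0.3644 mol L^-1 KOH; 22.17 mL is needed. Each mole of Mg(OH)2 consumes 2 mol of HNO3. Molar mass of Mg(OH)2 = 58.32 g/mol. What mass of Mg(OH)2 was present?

Total n(HNO3) added = 0.4666 x 0.05618 = 0.02621 mol.
n(KOH) used = 0.3644 x 0.02217 = 0.008079 mol, which equals the excess n(HNO3).
So n(HNO3) consumed by the sample = 0.02621 - 0.008079 = 0.01813 mol.
n(Mg(OH)2) = 0.01813 / 2 = 0.009067 mol.
mass = 0.009067 mol x 58.32 g/mol = 0.529 g.

0.529 g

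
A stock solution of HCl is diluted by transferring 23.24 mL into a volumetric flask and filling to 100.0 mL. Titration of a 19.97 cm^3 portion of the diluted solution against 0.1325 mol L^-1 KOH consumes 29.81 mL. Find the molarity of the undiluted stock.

n(KOH) = 0.1325 x 0.02981 = 0.003950 mol.
n(HCl) in the aliquot = 0.003950 mol.
[diluted HCl] = 0.003950 / 0.01997 = 0.1978 M.
Dilution factor = 100.0/23.24 = 4.303, so [stock] = 0.1978 x 4.303 = 0.851 M.

0.851 M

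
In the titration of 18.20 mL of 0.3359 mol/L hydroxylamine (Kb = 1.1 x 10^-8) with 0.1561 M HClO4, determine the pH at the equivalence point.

3.51

n(NH2OH) = 0.3359 x 0.01820 = 0.006113 mol; V(HClO4) at equivalence = 0.006113/0.1561 = 0.03916 L.
At equivalence the base is fully converted to NH3OH+; total volume = 0.05736 L, so [NH3OH+] = 0.006113/0.05736 = 0.1066 M.
Ka(NH3OH+) = Kw/Kb = 1.0e-14 / 1.1 x 10^-8 = 9.09e-7.
[H^+] = sqrt(Ka x [NH3OH+]) = sqrt(9.09e-7 x 0.1066) = 0.000311 M.
pH = -log(0.000311) = 3.51.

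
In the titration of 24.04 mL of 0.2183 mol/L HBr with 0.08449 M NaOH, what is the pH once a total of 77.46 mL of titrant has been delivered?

12.11

n(acid) = 0.2183 x 0.02404 = 0.005248 mol; n(NaOH) added = 0.08449 x 0.07746 = 0.006545 mol.
Base is in excess by 0.006545 - 0.005248 = 0.001297 mol in a total volume of 0.1015 L.
[OH^-] = 0.001297/0.1015 = 0.01278 M, so pOH = 1.89 and pH = 14.00 - 1.89 = 12.11.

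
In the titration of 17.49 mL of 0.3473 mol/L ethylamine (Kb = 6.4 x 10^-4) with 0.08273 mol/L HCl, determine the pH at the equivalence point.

n(C2H5NH2) = 0.3473 x 0.01749 = 0.006074 mol; V(HCl) at equivalence = 0.006074/0.08273 = 0.07342 L.
At equivalence the base is fully converted to C2H5NH3+; total volume = 0.09091 L, so [C2H5NH3+] = 0.006074/0.09091 = 0.06681 M.
Ka(C2H5NH3+) = Kw/Kb = 1.0e-14 / 6.4 x 10^-4 = 1.56e-11.
[H^+] = sqrt(Ka x [C2H5NH3+]) = sqrt(1.56e-11 x 0.06681) = 1.02e-6 M.
pH = -log(1.02e-6) = 5.99.

5.99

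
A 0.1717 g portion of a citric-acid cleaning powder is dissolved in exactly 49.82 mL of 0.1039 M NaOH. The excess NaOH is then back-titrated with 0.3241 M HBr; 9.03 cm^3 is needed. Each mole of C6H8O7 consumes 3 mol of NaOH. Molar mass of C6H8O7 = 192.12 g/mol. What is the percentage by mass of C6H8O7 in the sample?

83.9%

Total n(NaOH) added = 0.1039 x 0.04982 = 0.005176 mol.
n(HBr) used = 0.3241 x 0.009030 = 0.002927 mol, which equals the excess n(NaOH).
So n(NaOH) consumed by the sample = 0.005176 - 0.002927 = 0.002250 mol.
n(C6H8O7) = 0.002250 / 3 = 0.0007499 mol.
mass C6H8O7 = 0.0007499 x 192.12 = 0.1441 g, so %C6H8O7 = 0.1441/0.1717 x 100 = 83.9%.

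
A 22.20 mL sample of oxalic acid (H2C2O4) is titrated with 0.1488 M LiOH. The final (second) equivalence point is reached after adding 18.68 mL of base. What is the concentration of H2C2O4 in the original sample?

n(LiOH) = 0.1488 x 0.01868 = 0.002780 mol.
At the final (second) equivalence point, 2 mol OH^- react per mol H2C2O4, so n(H2C2O4) = 0.002780 / 2 = 0.001390 mol.
[H2C2O4] = 0.001390 / 0.02220 L = 0.0626 M.

0.0626 M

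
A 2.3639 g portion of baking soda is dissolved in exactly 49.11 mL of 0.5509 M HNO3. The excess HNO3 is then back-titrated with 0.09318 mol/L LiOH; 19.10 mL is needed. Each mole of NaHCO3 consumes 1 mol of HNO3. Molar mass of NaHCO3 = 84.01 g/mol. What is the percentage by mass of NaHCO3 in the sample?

Total n(HNO3) added = 0.5509 x 0.04911 = 0.02705 mol.
n(LiOH) used = 0.09318 x 0.01910 = 0.001780 mol, which equals the excess n(HNO3).
So n(HNO3) consumed by the sample = 0.02705 - 0.001780 = 0.02527 mol.
n(NaHCO3) = 0.02527 / 1 = 0.02527 mol.
mass NaHCO3 = 0.02527 x 84.01 = 2.123 g, so %NaHCO3 = 2.123/2.3639 x 100 = 89.8%.

89.8%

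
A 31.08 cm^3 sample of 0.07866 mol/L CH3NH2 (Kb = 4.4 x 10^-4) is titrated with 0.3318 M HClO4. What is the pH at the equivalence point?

5.92

n(CH3NH2) = 0.07866 x 0.03108 = 0.002445 mol; V(HClO4) at equivalence = 0.002445/0.3318 = 0.007368 L.
At equivalence the base is fully converted to CH3NH3+; total volume = 0.03845 L, so [CH3NH3+] = 0.002445/0.03845 = 0.06359 M.
Ka(CH3NH3+) = Kw/Kb = 1.0e-14 / 4.4 x 10^-4 = 2.27e-11.
[H^+] = sqrt(Ka x [CH3NH3+]) = sqrt(2.27e-11 x 0.06359) = 1.20e-6 M.
pH = -log(1.20e-6) = 5.92.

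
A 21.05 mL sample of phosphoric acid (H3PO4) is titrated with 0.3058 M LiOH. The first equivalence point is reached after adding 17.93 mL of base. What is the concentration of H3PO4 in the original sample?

n(LiOH) = 0.3058 x 0.01793 = 0.005483 mol.
At the first equivalence point, 1 mol OH^- react per mol H3PO4, so n(H3PO4) = 0.005483 / 1 = 0.005483 mol.
[H3PO4] = 0.005483 / 0.02105 L = 0.260 M.

0.260 M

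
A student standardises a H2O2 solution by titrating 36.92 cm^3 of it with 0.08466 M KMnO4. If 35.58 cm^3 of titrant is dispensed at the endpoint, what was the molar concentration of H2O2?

0.204 M

n(KMnO4) = 0.08466 x 0.03558 = 0.003012 mol.
From the balanced equation, 2 mol KMnO4 reacts with 5 mol H2O2, so n(H2O2) = 0.003012 x 5/2 = 0.007531 mol.
[H2O2] = 0.007531 / 0.03692 L = 0.204 M.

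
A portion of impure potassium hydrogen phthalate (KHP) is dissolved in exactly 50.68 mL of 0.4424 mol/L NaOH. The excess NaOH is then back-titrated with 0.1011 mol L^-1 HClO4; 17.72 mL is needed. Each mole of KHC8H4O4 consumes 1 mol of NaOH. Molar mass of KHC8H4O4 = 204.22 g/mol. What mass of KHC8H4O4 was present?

4.21 g

Total n(NaOH) added = 0.4424 x 0.05068 = 0.02242 mol.
n(HClO4) used = 0.1011 x 0.01772 = 0.001791 mol, which equals the excess n(NaOH).
So n(NaOH) consumed by the sample = 0.02242 - 0.001791 = 0.02063 mol.
n(KHC8H4O4) = 0.02063 / 1 = 0.02063 mol.
mass = 0.02063 mol x 204.22 g/mol = 4.21 g.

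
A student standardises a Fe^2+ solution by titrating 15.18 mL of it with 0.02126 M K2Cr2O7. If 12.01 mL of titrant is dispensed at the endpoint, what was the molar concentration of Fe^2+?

0.101 M

n(K2Cr2O7) = 0.02126 x 0.01201 = 0.0002553 mol.
From the balanced equation, 1 mol K2Cr2O7 reacts with 6 mol Fe^2+, so n(Fe^2+) = 0.0002553 x 6/1 = 0.001532 mol.
[Fe^2+] = 0.001532 / 0.01518 L = 0.101 M.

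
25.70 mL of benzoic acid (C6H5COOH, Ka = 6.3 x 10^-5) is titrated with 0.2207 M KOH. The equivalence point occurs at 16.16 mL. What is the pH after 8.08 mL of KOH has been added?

8.08 mL is exactly half the equivalence volume (16.16/2), i.e. the half-equivalence point.
There, n(HA) = n(A^-), so pH = pKa = -log(6.3 x 10^-5) = 4.20.

4.20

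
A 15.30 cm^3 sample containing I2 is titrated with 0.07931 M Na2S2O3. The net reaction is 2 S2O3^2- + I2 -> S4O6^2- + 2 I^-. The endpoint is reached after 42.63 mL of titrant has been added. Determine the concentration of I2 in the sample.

0.110 M

n(Na2S2O3) = 0.07931 x 0.04263 = 0.003381 mol.
From the balanced equation, 2 mol Na2S2O3 reacts with 1 mol I2, so n(I2) = 0.003381 x 1/2 = 0.001690 mol.
[I2] = 0.001690 / 0.01530 L = 0.110 M.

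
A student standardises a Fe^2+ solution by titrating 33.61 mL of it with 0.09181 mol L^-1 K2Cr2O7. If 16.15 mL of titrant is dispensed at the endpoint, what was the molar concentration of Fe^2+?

n(K2Cr2O7) = 0.09181 x 0.01615 = 0.001483 mol.
From the balanced equation, 1 mol K2Cr2O7 reacts with 6 mol Fe^2+, so n(Fe^2+) = 0.001483 x 6/1 = 0.008896 mol.
[Fe^2+] = 0.008896 / 0.03361 L = 0.265 M.

0.265 M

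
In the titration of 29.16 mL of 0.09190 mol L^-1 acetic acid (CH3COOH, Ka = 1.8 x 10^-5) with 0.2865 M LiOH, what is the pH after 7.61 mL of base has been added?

5.38

Initial n(CH3COOH) = 0.09190 x 0.02916 = 0.002680 mol.
n(LiOH) added = 0.2865 x 0.007610 = 0.002180 mol, converting that many moles of CH3COOH to CH3COO-.
Remaining n(CH3COOH) = 0.0004995 mol; n(CH3COO-) = 0.002180 mol.
By Henderson-Hasselbalch, pH = pKa + log([A^-]/[HA]) = 4.74 + log(0.002180/0.0004995) = 4.74 + (+0.64) = 5.38.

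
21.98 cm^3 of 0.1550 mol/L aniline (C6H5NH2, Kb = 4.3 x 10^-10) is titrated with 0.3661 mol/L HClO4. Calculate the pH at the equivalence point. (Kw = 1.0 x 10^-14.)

2.80

n(C6H5NH2) = 0.1550 x 0.02198 = 0.003407 mol; V(HClO4) at equivalence = 0.003407/0.3661 = 0.009306 L.
At equivalence the base is fully converted to C6H5NH3+; total volume = 0.03129 L, so [C6H5NH3+] = 0.003407/0.03129 = 0.1089 M.
Ka(C6H5NH3+) = Kw/Kb = 1.0e-14 / 4.3 x 10^-10 = 2.33e-5.
[H^+] = sqrt(Ka x [C6H5NH3+]) = sqrt(2.33e-5 x 0.1089) = 0.00159 M.
pH = -log(0.00159) = 2.80.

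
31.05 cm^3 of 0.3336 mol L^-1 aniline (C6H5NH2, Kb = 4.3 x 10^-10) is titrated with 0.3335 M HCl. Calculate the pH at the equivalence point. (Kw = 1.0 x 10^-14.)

n(C6H5NH2) = 0.3336 x 0.03105 = 0.01036 mol; V(HCl) at equivalence = 0.01036/0.3335 = 0.03106 L.
At equivalence the base is fully converted to C6H5NH3+; total volume = 0.06211 L, so [C6H5NH3+] = 0.01036/0.06211 = 0.1668 M.
Ka(C6H5NH3+) = Kw/Kb = 1.0e-14 / 4.3 x 10^-10 = 2.33e-5.
[H^+] = sqrt(Ka x [C6H5NH3+]) = sqrt(2.33e-5 x 0.1668) = 0.00197 M.
pH = -log(0.00197) = 2.71.

2.71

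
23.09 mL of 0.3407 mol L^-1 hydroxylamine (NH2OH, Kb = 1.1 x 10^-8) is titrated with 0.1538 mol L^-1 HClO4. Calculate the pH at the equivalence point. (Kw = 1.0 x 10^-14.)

n(NH2OH) = 0.3407 x 0.02309 = 0.007867 mol; V(HClO4) at equivalence = 0.007867/0.1538 = 0.05115 L.
At equivalence the base is fully converted to NH3OH+; total volume = 0.07424 L, so [NH3OH+] = 0.007867/0.07424 = 0.1060 M.
Ka(NH3OH+) = Kw/Kb = 1.0e-14 / 1.1 x 10^-8 = 9.09e-7.
[H^+] = sqrt(Ka x [NH3OH+]) = sqrt(9.09e-7 x 0.1060) = 0.000310 M.
pH = -log(0.000310) = 3.51.

3.51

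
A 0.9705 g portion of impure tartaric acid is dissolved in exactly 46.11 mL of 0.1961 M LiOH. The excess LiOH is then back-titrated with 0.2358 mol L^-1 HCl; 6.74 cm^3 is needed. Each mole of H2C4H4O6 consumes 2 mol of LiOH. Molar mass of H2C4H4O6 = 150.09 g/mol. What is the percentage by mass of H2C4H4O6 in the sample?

Total n(LiOH) added = 0.1961 x 0.04611 = 0.009042 mol.
n(HCl) used = 0.2358 x 0.006740 = 0.001589 mol, which equals the excess n(LiOH).
So n(LiOH) consumed by the sample = 0.009042 - 0.001589 = 0.007453 mol.
n(H2C4H4O6) = 0.007453 / 2 = 0.003726 mol.
mass H2C4H4O6 = 0.003726 x 150.09 = 0.5593 g, so %H2C4H4O6 = 0.5593/0.9705 x 100 = 57.6%.

57.6%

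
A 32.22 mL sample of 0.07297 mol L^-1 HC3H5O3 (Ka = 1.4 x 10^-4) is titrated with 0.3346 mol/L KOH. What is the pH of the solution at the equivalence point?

n(HC3H5O3) = 0.07297 x 0.03222 = 0.002351 mol; V(KOH) at equivalence = 0.002351/0.3346 = 0.007027 L.
At equivalence all the acid is converted to C3H5O3-; total volume = 0.03222 + 0.007027 = 0.03925 L, so [C3H5O3-] = 0.002351/0.03925 = 0.05991 M.
Kb = Kw/Ka = 1.0e-14 / 1.4 x 10^-4 = 7.14e-11.
[OH^-] = sqrt(Kb x [C3H5O3-]) = sqrt(7.14e-11 x 0.05991) = 2.07e-6 M.
pOH = 5.68, so pH = 14.00 - 5.68 = 8.32.

8.32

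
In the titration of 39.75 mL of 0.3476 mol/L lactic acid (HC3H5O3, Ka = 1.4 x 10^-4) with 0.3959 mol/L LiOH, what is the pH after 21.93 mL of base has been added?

4.08

Initial n(HC3H5O3) = 0.3476 x 0.03975 = 0.01382 mol.
n(LiOH) added = 0.3959 x 0.02193 = 0.008682 mol, converting that many moles of HC3H5O3 to C3H5O3-.
Remaining n(HC3H5O3) = 0.005135 mol; n(C3H5O3-) = 0.008682 mol.
By Henderson-Hasselbalch, pH = pKa + log([A^-]/[HA]) = 3.85 + log(0.008682/0.005135) = 3.85 + (+0.23) = 4.08.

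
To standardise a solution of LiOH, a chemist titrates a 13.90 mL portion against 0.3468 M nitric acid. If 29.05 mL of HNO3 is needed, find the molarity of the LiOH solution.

0.725 M

n(HNO3) delivered = 0.3468 x 0.02905 = 0.01007 mol.
For a 1:1 reaction, n(LiOH) = 0.01007 mol.
[LiOH] = 0.01007 mol / 0.01390 L = 0.725 M.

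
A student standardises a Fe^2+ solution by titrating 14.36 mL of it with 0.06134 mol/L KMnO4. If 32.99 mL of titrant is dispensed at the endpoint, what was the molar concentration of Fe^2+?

n(KMnO4) = 0.06134 x 0.03299 = 0.002024 mol.
From the balanced equation, 1 mol KMnO4 reacts with 5 mol Fe^2+, so n(Fe^2+) = 0.002024 x 5/1 = 0.01012 mol.
[Fe^2+] = 0.01012 / 0.01436 L = 0.705 M.

0.705 M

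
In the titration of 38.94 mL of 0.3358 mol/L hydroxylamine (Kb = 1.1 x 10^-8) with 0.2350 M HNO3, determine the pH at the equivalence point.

n(NH2OH) = 0.3358 x 0.03894 = 0.01308 mol; V(HNO3) at equivalence = 0.01308/0.2350 = 0.05564 L.
At equivalence the base is fully converted to NH3OH+; total volume = 0.09458 L, so [NH3OH+] = 0.01308/0.09458 = 0.1382 M.
Ka(NH3OH+) = Kw/Kb = 1.0e-14 / 1.1 x 10^-8 = 9.09e-7.
[H^+] = sqrt(Ka x [NH3OH+]) = sqrt(9.09e-7 x 0.1382) = 0.000355 M.
pH = -log(0.000355) = 3.45.

3.45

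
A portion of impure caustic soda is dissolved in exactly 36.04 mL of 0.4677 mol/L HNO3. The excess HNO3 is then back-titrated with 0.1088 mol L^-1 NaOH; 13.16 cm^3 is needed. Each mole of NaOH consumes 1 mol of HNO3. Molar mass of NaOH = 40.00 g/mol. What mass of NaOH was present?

0.617 g

Total n(HNO3) added = 0.4677 x 0.03604 = 0.01686 mol.
n(NaOH) used = 0.1088 x 0.01316 = 0.001432 mol, which equals the excess n(HNO3).
So n(HNO3) consumed by the sample = 0.01686 - 0.001432 = 0.01542 mol.
n(NaOH) = 0.01542 / 1 = 0.01542 mol.
mass = 0.01542 mol x 40.00 g/mol = 0.617 g.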